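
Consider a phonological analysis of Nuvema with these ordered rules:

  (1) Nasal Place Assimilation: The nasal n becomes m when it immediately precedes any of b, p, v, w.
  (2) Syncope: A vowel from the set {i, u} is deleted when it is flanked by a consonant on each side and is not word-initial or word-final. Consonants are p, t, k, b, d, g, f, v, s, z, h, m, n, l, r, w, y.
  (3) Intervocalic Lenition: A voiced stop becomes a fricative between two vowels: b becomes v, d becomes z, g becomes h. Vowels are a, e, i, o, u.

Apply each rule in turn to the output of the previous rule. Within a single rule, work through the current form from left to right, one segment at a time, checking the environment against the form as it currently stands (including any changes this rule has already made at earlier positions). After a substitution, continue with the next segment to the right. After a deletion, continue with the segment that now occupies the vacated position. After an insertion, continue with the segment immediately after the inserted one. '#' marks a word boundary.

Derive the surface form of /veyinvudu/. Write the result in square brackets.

(1) Nasal Place Assimilation: [veyinvudu] → [veyimvudu]
(2) Syncope: [veyimvudu] → [veymvdu]
(3) Intervocalic Lenition: no change — [veymvdu]

[veymvdu]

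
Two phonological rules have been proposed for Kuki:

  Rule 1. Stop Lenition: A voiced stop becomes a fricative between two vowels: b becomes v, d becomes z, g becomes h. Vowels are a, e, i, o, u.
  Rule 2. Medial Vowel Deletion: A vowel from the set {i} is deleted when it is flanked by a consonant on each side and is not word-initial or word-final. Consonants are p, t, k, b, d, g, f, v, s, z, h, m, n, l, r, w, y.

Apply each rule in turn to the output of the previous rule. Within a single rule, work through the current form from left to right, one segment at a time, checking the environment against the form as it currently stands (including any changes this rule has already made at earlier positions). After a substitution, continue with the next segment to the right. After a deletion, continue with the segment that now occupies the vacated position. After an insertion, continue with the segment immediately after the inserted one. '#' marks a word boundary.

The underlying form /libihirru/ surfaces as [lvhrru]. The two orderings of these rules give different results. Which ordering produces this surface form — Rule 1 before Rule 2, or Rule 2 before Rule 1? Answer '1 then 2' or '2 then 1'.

Order 1 then 2:
  1 Stop Lenition: [libihirru] → [livihirru]
  2 Medial Vowel Deletion: [livihirru] → [lvhrru]
  result: [lvhrru]
Order 2 then 1:
  2 Medial Vowel Deletion: [libihirru] → [lbhrru]
  1 Stop Lenition: no change — [lbhrru]
  result: [lbhrru]

1 then 2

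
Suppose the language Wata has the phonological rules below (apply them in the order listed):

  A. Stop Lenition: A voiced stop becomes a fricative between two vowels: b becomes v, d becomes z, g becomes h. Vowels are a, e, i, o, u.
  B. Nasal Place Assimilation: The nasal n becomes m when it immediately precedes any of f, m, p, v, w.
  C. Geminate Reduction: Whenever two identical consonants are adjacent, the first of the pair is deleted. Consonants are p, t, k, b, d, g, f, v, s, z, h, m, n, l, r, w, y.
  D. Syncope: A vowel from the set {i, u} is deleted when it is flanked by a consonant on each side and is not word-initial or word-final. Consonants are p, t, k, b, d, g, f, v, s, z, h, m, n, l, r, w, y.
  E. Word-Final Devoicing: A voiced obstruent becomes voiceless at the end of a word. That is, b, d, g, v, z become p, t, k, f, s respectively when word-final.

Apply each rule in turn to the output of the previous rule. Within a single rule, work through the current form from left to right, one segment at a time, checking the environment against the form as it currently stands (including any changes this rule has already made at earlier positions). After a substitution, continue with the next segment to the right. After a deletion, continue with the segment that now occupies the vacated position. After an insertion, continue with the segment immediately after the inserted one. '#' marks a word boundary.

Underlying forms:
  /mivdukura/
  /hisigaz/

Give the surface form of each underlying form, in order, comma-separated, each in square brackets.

[mvdkra], [hshas]

/mivdukura/:
  A Stop Lenition: no change — [mivdukura]
  B Nasal Place Assimilation: no change — [mivdukura]
  C Geminate Reduction: no change — [mivdukura]
  D Syncope: [mivdukura] → [mvdkra]
  E Word-Final Devoicing: no change — [mvdkra]
/hisigaz/:
  A Stop Lenition: [hisigaz] → [hisihaz]
  B Nasal Place Assimilation: no change — [hisihaz]
  C Geminate Reduction: no change — [hisihaz]
  D Syncope: [hisihaz] → [hshaz]
  E Word-Final Devoicing: [hshaz] → [hshas]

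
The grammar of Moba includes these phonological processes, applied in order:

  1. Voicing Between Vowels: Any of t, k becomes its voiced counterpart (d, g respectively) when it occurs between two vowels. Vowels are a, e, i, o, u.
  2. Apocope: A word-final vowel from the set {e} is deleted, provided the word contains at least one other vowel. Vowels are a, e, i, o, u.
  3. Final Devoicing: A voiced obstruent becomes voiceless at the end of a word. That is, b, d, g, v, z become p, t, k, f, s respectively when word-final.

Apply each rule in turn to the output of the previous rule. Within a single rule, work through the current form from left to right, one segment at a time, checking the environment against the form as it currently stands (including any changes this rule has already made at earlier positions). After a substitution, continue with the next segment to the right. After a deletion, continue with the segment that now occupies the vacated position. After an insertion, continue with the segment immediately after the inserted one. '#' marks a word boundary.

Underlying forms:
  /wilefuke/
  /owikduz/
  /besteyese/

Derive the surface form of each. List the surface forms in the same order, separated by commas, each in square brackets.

[wilefuk], [owikdus], [besteyes]

/wilefuke/:
  1 Voicing Between Vowels: [wilefuke] → [wilefuge]
  2 Apocope: [wilefuge] → [wilefug]
  3 Final Devoicing: [wilefug] → [wilefuk]
/owikduz/:
  1 Voicing Between Vowels: no change — [owikduz]
  2 Apocope: no change — [owikduz]
  3 Final Devoicing: [owikduz] → [owikdus]
/besteyese/:
  1 Voicing Between Vowels: no change — [besteyese]
  2 Apocope: [besteyese] → [besteyes]
  3 Final Devoicing: no change — [besteyes]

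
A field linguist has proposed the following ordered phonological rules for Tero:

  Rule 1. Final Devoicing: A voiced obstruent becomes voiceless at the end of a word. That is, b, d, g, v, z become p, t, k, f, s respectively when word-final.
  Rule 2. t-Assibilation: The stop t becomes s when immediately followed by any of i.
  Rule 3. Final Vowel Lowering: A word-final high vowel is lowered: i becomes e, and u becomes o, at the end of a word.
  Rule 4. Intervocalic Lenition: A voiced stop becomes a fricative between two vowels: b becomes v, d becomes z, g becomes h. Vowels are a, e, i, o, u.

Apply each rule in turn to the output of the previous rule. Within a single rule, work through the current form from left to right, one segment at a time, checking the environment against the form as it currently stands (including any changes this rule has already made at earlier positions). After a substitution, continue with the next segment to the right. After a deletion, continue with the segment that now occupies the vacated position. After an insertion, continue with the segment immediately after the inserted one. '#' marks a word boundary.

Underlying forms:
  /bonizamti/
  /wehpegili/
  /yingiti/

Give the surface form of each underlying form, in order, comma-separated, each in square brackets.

/bonizamti/:
  Rule 1 Final Devoicing: no change — [bonizamti]
  Rule 2 t-Assibilation: [bonizamti] → [bonizamsi]
  Rule 3 Final Vowel Lowering: [bonizamsi] → [bonizamse]
  Rule 4 Intervocalic Lenition: no change — [bonizamse]
/wehpegili/:
  Rule 1 Final Devoicing: no change — [wehpegili]
  Rule 2 t-Assibilation: no change — [wehpegili]
  Rule 3 Final Vowel Lowering: [wehpegili] → [wehpegile]
  Rule 4 Intervocalic Lenition: [wehpegile] → [wehpehile]
/yingiti/:
  Rule 1 Final Devoicing: no change — [yingiti]
  Rule 2 t-Assibilation: [yingiti] → [yingisi]
  Rule 3 Final Vowel Lowering: [yingisi] → [yingise]
  Rule 4 Intervocalic Lenition: no change — [yingise]

[bonizamse], [wehpehile], [yingise]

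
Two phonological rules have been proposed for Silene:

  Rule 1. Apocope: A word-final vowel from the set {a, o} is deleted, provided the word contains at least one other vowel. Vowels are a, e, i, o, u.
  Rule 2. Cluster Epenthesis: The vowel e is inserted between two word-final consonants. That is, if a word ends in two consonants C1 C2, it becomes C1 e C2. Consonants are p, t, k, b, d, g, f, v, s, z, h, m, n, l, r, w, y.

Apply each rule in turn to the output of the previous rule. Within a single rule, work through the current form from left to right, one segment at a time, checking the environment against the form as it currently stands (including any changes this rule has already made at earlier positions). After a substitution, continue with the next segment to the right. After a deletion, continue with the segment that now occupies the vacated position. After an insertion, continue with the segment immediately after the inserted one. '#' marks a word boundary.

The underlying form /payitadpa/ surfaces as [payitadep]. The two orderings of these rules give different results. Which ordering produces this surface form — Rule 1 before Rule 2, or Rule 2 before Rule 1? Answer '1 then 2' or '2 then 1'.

Order 1 then 2:
  1 Apocope: [payitadpa] → [payitadp]
  2 Cluster Epenthesis: [payitadp] → [payitadep]
  result: [payitadep]
Order 2 then 1:
  2 Cluster Epenthesis: no change — [payitadpa]
  1 Apocope: [payitadpa] → [payitadp]
  result: [payitadp]

1 then 2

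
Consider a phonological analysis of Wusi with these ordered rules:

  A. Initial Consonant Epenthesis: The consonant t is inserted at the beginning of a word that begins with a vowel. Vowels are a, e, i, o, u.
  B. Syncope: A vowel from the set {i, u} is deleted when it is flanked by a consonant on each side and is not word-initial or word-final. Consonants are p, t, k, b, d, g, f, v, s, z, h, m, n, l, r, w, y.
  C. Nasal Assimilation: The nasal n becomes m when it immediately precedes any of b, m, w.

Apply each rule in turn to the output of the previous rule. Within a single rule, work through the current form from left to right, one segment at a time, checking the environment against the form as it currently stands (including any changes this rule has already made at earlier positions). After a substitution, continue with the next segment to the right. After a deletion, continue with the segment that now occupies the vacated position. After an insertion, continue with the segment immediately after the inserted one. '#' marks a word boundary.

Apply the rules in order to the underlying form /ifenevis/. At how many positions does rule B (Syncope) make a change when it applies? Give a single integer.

A Initial Consonant Epenthesis: [ifenevis] → [tifenevis]
B Syncope: [tifenevis] → [tfenevs]
C Nasal Assimilation: no change — [tfenevs]
Rule B changed 2 position(s).

2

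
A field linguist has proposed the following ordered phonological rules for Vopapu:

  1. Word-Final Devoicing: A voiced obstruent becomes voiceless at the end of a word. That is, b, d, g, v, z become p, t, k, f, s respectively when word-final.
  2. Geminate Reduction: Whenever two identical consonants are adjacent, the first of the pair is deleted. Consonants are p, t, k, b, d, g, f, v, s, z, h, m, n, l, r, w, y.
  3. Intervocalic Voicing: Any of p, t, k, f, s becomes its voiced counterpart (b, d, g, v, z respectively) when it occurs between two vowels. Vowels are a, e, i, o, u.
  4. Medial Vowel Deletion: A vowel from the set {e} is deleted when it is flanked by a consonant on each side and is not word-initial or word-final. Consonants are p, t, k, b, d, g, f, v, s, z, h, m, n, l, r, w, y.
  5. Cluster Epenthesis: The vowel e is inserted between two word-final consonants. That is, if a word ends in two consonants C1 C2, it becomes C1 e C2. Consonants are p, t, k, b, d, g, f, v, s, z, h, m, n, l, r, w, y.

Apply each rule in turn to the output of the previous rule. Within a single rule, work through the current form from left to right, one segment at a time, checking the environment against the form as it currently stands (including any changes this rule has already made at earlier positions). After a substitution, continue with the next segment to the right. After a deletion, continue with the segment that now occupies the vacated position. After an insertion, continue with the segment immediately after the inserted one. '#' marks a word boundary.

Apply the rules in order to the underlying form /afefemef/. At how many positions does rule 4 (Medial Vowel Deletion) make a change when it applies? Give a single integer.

1 Word-Final Devoicing: no change — [afefemef]
2 Geminate Reduction: no change — [afefemef]
3 Intervocalic Voicing: [afefemef] → [avevemef]
4 Medial Vowel Deletion: [avevemef] → [avvmf]
5 Cluster Epenthesis: [avvmf] → [avvmef]
Rule 4 changed 3 position(s).

3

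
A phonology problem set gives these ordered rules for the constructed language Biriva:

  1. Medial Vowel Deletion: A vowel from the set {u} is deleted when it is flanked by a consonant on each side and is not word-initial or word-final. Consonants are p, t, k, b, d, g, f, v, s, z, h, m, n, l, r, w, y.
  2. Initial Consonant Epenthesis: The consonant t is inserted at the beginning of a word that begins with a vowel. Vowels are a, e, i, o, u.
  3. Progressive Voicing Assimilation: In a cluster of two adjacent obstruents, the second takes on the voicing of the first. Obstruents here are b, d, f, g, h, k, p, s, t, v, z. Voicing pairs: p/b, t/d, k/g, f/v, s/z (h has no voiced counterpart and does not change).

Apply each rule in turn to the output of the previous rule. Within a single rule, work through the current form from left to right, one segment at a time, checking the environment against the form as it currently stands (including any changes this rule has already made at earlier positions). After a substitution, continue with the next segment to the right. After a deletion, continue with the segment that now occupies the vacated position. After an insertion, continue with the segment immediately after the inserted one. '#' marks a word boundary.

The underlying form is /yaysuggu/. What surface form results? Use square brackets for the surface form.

[yayskku]

1 Medial Vowel Deletion: [yaysuggu] → [yaysggu]
2 Initial Consonant Epenthesis: no change — [yaysggu]
3 Progressive Voicing Assimilation: [yaysggu] → [yayskku]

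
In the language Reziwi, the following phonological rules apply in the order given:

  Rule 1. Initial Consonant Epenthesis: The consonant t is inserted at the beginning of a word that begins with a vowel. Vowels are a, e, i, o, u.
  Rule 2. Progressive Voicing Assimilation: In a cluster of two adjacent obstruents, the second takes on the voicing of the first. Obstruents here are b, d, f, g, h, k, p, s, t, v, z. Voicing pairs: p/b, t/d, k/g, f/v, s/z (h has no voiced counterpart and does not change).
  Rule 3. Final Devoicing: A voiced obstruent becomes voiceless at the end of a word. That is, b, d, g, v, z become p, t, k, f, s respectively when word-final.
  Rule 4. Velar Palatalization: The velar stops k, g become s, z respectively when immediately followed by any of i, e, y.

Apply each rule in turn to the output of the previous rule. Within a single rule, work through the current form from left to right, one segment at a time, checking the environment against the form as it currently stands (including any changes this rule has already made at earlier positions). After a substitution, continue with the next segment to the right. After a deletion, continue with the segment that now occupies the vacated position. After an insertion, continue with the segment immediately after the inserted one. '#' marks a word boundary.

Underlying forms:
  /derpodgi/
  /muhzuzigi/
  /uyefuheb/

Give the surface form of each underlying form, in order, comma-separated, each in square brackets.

[derpodzi], [muhsuzizi], [tuyefuhep]

/derpodgi/:
  Rule 1 Initial Consonant Epenthesis: no change — [derpodgi]
  Rule 2 Progressive Voicing Assimilation: no change — [derpodgi]
  Rule 3 Final Devoicing: no change — [derpodgi]
  Rule 4 Velar Palatalization: [derpodgi] → [derpodzi]
/muhzuzigi/:
  Rule 1 Initial Consonant Epenthesis: no change — [muhzuzigi]
  Rule 2 Progressive Voicing Assimilation: [muhzuzigi] → [muhsuzigi]
  Rule 3 Final Devoicing: no change — [muhsuzigi]
  Rule 4 Velar Palatalization: [muhsuzigi] → [muhsuzizi]
/uyefuheb/:
  Rule 1 Initial Consonant Epenthesis: [uyefuheb] → [tuyefuheb]
  Rule 2 Progressive Voicing Assimilation: no change — [tuyefuheb]
  Rule 3 Final Devoicing: [tuyefuheb] → [tuyefuhep]
  Rule 4 Velar Palatalization: no change — [tuyefuhep]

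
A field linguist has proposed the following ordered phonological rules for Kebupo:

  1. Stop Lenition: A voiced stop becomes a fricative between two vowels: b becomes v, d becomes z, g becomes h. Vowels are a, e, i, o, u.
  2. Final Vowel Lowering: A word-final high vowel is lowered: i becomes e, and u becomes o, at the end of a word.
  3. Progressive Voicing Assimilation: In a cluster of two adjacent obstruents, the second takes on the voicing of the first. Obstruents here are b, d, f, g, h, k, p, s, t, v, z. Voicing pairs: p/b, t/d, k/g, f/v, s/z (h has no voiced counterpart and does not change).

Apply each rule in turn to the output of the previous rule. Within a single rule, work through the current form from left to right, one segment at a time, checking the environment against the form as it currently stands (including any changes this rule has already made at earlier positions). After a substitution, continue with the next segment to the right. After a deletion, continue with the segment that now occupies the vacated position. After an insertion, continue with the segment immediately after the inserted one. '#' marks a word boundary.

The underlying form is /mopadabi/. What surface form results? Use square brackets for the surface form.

[mopazave]

1 Stop Lenition: [mopadabi] → [mopazavi]
2 Final Vowel Lowering: [mopazavi] → [mopazave]
3 Progressive Voicing Assimilation: no change — [mopazave]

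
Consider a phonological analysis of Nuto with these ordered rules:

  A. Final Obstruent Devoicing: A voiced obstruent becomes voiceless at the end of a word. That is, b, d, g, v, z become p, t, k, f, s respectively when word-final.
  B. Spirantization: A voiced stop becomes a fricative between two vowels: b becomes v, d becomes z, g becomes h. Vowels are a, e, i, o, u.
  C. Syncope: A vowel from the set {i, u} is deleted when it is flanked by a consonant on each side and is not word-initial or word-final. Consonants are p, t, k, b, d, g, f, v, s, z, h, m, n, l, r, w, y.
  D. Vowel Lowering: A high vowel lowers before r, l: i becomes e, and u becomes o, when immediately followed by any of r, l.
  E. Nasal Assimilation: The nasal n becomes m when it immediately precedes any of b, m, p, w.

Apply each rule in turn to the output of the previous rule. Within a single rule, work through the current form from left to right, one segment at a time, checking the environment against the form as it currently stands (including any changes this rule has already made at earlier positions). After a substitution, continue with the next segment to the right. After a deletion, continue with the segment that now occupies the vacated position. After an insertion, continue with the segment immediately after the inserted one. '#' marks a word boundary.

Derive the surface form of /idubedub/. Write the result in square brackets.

A Final Obstruent Devoicing: [idubedub] → [idubedup]
B Spirantization: [idubedup] → [izuvezup]
C Syncope: [izuvezup] → [izvezp]
D Vowel Lowering: no change — [izvezp]
E Nasal Assimilation: no change — [izvezp]

[izvezp]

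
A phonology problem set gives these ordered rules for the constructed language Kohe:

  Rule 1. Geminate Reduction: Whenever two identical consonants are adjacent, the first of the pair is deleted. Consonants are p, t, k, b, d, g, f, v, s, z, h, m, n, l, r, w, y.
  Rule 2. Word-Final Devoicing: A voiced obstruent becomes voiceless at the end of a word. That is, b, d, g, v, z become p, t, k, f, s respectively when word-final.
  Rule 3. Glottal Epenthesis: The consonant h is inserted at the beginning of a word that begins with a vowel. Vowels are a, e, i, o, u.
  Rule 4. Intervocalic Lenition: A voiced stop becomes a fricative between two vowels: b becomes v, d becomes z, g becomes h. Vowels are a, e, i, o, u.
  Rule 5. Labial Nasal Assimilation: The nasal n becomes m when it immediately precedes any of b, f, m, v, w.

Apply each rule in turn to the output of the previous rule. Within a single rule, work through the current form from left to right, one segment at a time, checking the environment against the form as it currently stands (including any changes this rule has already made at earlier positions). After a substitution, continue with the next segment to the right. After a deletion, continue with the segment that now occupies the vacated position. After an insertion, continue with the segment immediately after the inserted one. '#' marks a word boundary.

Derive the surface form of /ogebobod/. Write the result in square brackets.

Rule 1 Geminate Reduction: no change — [ogebobod]
Rule 2 Word-Final Devoicing: [ogebobod] → [ogebobot]
Rule 3 Glottal Epenthesis: [ogebobot] → [hogebobot]
Rule 4 Intervocalic Lenition: [hogebobot] → [hohevovot]
Rule 5 Labial Nasal Assimilation: no change — [hohevovot]

[hohevovot]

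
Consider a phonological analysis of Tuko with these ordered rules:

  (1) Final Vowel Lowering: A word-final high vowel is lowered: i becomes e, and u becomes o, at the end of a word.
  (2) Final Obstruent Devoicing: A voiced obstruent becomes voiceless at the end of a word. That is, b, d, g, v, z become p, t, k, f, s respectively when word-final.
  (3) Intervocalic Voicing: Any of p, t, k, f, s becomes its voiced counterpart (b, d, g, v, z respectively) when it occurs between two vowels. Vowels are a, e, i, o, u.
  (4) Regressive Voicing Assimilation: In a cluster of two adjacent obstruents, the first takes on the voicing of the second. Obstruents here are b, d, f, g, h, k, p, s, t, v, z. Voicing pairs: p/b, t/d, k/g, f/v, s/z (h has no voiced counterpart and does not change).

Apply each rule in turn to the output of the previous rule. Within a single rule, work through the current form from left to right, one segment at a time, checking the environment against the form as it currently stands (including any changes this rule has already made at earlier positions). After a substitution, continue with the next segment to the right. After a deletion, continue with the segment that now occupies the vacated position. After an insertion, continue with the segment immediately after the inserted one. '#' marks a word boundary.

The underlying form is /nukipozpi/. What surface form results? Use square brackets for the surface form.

[nugibospe]

(1) Final Vowel Lowering: [nukipozpi] → [nukipozpe]
(2) Final Obstruent Devoicing: no change — [nukipozpe]
(3) Intervocalic Voicing: [nukipozpe] → [nugibozpe]
(4) Regressive Voicing Assimilation: [nugibozpe] → [nugibospe]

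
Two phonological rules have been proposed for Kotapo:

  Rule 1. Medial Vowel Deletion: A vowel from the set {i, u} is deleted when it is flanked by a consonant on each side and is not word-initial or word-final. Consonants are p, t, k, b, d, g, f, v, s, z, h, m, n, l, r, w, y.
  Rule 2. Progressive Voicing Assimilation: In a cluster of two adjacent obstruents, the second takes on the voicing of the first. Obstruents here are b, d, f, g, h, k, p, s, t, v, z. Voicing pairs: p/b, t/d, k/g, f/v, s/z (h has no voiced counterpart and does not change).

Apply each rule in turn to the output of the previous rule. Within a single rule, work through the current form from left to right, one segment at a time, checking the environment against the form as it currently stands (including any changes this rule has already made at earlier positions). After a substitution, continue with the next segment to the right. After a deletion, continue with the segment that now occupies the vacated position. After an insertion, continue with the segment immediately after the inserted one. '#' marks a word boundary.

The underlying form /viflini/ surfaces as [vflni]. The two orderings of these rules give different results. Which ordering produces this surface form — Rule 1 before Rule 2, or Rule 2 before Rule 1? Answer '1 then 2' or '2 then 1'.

Order 1 then 2:
  1 Medial Vowel Deletion: [viflini] → [vflni]
  2 Progressive Voicing Assimilation: [vflni] → [vvlni]
  result: [vvlni]
Order 2 then 1:
  2 Progressive Voicing Assimilation: no change — [viflini]
  1 Medial Vowel Deletion: [viflini] → [vflni]
  result: [vflni]

2 then 1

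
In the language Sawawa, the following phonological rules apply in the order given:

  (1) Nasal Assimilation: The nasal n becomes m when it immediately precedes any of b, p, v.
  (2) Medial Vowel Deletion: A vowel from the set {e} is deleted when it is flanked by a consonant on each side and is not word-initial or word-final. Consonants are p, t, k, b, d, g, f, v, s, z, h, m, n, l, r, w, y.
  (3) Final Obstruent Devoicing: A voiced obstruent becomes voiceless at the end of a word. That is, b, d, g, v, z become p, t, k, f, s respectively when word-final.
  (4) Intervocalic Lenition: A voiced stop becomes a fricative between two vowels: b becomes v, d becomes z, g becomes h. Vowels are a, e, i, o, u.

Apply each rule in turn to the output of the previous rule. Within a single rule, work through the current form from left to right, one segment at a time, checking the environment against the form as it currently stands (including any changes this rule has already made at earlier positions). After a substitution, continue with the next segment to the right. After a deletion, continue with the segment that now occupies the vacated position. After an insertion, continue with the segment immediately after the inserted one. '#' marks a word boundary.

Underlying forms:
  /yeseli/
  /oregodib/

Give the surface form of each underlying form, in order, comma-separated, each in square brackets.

/yeseli/:
  (1) Nasal Assimilation: no change — [yeseli]
  (2) Medial Vowel Deletion: [yeseli] → [ysli]
  (3) Final Obstruent Devoicing: no change — [ysli]
  (4) Intervocalic Lenition: no change — [ysli]
/oregodib/:
  (1) Nasal Assimilation: no change — [oregodib]
  (2) Medial Vowel Deletion: [oregodib] → [orgodib]
  (3) Final Obstruent Devoicing: [orgodib] → [orgodip]
  (4) Intervocalic Lenition: [orgodip] → [orgozip]

[ysli], [orgozip]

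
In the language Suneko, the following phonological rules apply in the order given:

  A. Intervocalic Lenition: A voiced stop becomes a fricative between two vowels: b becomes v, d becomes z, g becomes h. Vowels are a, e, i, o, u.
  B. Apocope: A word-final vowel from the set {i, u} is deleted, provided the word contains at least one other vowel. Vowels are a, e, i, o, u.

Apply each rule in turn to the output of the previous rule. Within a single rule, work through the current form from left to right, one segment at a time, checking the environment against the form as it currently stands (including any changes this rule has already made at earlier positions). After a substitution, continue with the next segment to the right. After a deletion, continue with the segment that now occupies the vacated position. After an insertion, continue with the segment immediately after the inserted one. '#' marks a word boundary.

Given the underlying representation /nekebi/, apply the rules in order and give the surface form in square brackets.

A Intervocalic Lenition: [nekebi] → [nekevi]
B Apocope: [nekevi] → [nekev]

[nekev]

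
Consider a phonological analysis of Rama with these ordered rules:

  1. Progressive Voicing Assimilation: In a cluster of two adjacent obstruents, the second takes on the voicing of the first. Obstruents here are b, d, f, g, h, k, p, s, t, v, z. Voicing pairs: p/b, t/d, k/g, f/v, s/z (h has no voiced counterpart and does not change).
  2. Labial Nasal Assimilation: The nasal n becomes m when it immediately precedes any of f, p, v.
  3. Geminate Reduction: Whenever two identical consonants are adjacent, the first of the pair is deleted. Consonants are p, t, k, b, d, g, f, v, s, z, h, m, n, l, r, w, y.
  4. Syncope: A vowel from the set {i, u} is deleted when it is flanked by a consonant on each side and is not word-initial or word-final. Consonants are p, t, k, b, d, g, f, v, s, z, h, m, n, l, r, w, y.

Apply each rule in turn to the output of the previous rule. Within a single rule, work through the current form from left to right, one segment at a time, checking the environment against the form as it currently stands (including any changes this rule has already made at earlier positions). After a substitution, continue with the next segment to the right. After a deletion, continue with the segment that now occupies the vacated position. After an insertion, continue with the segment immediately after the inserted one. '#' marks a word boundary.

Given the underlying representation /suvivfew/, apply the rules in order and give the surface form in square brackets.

1 Progressive Voicing Assimilation: [suvivfew] → [suvivvew]
2 Labial Nasal Assimilation: no change — [suvivvew]
3 Geminate Reduction: [suvivvew] → [suvivew]
4 Syncope: [suvivew] → [svvew]

[svvew]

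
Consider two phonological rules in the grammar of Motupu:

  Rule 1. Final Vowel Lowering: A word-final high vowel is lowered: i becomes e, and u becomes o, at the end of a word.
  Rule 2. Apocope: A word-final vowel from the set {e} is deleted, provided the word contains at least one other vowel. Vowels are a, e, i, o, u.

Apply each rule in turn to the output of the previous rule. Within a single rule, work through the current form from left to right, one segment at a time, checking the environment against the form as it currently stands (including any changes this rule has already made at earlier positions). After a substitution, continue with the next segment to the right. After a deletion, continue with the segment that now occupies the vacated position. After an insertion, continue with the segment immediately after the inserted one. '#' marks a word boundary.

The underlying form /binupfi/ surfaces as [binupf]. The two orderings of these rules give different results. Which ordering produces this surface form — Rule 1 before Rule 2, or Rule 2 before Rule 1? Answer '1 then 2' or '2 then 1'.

Order 1 then 2:
  1 Final Vowel Lowering: [binupfi] → [binupfe]
  2 Apocope: [binupfe] → [binupf]
  result: [binupf]
Order 2 then 1:
  2 Apocope: no change — [binupfi]
  1 Final Vowel Lowering: [binupfi] → [binupfe]
  result: [binupfe]

1 then 2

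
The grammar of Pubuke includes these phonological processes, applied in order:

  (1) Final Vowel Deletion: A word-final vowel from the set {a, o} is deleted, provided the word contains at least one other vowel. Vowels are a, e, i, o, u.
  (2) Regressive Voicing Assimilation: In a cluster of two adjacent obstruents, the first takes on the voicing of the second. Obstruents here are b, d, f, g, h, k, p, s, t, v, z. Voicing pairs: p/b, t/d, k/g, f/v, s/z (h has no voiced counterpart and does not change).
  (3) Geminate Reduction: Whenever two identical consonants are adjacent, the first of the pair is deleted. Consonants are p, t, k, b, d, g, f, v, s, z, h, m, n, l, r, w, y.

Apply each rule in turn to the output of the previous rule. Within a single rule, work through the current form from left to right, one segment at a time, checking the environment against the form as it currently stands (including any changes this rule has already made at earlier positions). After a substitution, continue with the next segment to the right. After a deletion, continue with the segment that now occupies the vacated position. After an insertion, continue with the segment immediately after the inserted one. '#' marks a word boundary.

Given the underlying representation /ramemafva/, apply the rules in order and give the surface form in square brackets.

[ramemav]

(1) Final Vowel Deletion: [ramemafva] → [ramemafv]
(2) Regressive Voicing Assimilation: [ramemafv] → [ramemavv]
(3) Geminate Reduction: [ramemavv] → [ramemav]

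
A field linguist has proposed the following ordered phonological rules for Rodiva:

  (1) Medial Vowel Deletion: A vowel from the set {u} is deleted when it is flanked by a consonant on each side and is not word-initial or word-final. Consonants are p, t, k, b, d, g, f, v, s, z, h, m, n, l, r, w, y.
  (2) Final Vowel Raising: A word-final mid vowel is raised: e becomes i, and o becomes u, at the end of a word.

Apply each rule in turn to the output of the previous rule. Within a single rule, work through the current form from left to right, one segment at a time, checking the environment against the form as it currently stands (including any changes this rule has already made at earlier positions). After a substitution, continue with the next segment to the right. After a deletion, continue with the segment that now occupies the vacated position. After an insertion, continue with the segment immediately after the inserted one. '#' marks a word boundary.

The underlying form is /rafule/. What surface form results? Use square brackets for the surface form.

(1) Medial Vowel Deletion: [rafule] → [rafle]
(2) Final Vowel Raising: [rafle] → [rafli]

[rafli]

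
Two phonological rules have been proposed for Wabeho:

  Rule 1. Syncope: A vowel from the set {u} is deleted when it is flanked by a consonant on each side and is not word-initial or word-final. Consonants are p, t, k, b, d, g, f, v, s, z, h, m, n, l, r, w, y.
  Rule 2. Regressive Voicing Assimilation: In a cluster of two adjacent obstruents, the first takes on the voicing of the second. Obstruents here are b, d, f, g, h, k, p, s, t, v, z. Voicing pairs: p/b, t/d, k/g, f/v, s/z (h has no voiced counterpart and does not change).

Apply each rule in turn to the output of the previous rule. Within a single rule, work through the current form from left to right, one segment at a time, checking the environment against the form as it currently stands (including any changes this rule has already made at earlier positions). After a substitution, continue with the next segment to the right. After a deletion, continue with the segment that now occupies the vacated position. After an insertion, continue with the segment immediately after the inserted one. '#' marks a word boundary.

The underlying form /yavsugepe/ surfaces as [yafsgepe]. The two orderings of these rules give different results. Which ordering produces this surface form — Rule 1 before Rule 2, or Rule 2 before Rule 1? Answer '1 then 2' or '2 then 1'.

Order 1 then 2:
  1 Syncope: [yavsugepe] → [yavsgepe]
  2 Regressive Voicing Assimilation: [yavsgepe] → [yafzgepe]
  result: [yafzgepe]
Order 2 then 1:
  2 Regressive Voicing Assimilation: [yavsugepe] → [yafsugepe]
  1 Syncope: [yafsugepe] → [yafsgepe]
  result: [yafsgepe]

2 then 1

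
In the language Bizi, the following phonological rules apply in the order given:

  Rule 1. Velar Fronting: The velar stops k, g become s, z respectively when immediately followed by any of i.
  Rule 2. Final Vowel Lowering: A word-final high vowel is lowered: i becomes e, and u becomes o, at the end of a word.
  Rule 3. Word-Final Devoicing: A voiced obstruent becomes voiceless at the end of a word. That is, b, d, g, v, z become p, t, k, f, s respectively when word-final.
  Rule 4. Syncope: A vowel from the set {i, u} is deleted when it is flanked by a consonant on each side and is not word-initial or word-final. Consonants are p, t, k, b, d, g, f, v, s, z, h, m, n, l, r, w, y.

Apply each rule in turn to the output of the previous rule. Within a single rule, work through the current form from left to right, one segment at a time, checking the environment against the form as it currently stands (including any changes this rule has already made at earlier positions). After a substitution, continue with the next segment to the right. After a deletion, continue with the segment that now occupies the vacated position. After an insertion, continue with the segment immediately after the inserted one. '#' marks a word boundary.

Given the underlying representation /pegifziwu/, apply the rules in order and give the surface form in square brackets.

Rule 1 Velar Fronting: [pegifziwu] → [pezifziwu]
Rule 2 Final Vowel Lowering: [pezifziwu] → [pezifziwo]
Rule 3 Word-Final Devoicing: no change — [pezifziwo]
Rule 4 Syncope: [pezifziwo] → [pezfzwo]

[pezfzwo]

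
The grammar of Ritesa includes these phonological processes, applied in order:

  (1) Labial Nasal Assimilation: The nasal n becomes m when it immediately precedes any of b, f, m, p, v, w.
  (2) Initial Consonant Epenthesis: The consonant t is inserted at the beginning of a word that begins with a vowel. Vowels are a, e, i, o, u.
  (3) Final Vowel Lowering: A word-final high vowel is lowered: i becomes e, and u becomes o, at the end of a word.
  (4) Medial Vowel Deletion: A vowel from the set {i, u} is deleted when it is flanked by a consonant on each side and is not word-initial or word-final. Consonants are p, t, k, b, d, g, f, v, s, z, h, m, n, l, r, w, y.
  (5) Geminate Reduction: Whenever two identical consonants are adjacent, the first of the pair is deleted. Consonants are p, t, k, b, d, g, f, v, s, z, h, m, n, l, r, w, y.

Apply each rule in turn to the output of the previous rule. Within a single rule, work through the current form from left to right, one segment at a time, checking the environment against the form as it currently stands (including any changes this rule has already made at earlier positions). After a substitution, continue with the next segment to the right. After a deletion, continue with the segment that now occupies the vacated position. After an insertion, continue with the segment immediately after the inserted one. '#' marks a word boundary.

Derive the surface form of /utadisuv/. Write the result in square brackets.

[tadsv]

(1) Labial Nasal Assimilation: no change — [utadisuv]
(2) Initial Consonant Epenthesis: [utadisuv] → [tutadisuv]
(3) Final Vowel Lowering: no change — [tutadisuv]
(4) Medial Vowel Deletion: [tutadisuv] → [ttadsv]
(5) Geminate Reduction: [ttadsv] → [tadsv]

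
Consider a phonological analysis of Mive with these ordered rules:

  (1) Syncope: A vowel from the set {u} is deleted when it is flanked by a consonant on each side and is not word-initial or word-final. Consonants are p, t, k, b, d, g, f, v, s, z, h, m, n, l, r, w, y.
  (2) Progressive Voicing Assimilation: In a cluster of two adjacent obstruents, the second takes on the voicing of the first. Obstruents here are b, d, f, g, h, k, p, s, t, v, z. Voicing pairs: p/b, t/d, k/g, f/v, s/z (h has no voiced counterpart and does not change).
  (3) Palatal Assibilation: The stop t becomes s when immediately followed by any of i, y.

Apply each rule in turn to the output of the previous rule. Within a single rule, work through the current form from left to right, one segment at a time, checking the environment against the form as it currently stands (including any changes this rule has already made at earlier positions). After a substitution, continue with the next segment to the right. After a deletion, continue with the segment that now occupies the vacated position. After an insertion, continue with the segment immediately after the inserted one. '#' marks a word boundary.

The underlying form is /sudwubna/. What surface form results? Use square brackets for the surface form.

[stwbna]

(1) Syncope: [sudwubna] → [sdwbna]
(2) Progressive Voicing Assimilation: [sdwbna] → [stwbna]
(3) Palatal Assibilation: no change — [stwbna]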